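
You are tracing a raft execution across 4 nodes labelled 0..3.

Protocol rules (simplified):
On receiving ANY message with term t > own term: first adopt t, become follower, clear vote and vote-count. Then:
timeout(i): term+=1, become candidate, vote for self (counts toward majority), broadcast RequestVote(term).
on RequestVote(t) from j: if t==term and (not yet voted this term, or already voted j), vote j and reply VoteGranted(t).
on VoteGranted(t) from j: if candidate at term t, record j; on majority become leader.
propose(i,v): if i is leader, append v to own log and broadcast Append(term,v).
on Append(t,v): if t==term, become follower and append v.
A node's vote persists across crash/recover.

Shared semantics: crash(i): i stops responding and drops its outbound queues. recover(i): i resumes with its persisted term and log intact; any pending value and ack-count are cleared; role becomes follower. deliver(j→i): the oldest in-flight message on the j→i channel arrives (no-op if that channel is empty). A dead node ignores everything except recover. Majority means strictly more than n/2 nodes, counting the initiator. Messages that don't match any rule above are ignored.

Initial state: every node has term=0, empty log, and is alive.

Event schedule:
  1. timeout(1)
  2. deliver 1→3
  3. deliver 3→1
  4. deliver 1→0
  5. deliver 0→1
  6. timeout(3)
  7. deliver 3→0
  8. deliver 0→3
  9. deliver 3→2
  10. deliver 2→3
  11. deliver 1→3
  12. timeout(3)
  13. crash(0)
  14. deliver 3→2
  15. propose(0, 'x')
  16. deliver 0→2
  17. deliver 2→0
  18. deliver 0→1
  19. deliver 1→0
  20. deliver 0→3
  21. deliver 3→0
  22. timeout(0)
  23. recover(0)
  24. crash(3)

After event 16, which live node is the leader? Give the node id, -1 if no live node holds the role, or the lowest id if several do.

1

step 1 timeout(1): 1={cand,t=1,log=-}
step 2 deliver 1→3: 3={foll,t=1,log=-}
step 3 deliver 3→1: —
step 4 deliver 1→0: 0={foll,t=1,log=-}
step 5 deliver 0→1: 1={lead,t=1,log=-}
step 6 timeout(3): 3={cand,t=2,log=-}
step 7 deliver 3→0: 0={foll,t=2,log=-}
step 8 deliver 0→3: —
step 9 deliver 3→2: 2={foll,t=2,log=-}
step 10 deliver 2→3: 3={lead,t=2,log=-}
step 11 deliver 1→3: —
step 12 timeout(3): 3={cand,t=3,log=-}
step 13 crash(0): 0={✗foll,t=2,log=-}
step 14 deliver 3→2: 2={foll,t=3,log=-}
step 15 propose(0,'x'): —
step 16 deliver 0→2: —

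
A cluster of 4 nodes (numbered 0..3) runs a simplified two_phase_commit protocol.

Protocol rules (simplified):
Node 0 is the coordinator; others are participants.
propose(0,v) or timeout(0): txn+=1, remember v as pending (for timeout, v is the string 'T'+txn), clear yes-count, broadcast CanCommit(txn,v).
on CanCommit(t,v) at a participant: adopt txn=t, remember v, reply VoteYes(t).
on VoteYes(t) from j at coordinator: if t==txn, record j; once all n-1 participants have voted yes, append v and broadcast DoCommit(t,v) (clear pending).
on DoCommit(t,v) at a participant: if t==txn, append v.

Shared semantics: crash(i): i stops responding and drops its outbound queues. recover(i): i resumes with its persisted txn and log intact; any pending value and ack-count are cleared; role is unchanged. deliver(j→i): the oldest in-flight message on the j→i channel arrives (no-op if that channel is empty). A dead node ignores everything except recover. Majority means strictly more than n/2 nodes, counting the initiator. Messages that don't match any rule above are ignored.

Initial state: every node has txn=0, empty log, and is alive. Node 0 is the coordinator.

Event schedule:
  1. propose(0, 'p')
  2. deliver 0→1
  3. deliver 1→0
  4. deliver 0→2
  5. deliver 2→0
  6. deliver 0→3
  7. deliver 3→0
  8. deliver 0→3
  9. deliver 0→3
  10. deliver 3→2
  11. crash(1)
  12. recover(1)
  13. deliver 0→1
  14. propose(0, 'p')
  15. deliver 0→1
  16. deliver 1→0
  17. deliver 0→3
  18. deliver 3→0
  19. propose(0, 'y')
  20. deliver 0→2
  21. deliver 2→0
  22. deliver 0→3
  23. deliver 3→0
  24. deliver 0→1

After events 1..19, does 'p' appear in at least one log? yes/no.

yes

1. propose(0,'p'):  <0:coor t1 ->
2. deliver 0→1:  <1:part t1 ->
3. deliver 1→0:  nop
4. deliver 0→2:  <2:part t1 ->
5. deliver 2→0:  nop
6. deliver 0→3:  <3:part t1 ->
7. deliver 3→0:  <0:coor t1 p>
8. deliver 0→3:  <3:part t1 p>
9. deliver 0→3:  nop
10. deliver 3→2:  nop
11. crash(1):  <1:✗part t1 ->
12. recover(1):  <1:part t1 ->
13. deliver 0→1:  <1:part t1 p>
14. propose(0,'p'):  <0:coor t2 p>
15. deliver 0→1:  <1:part t2 p>
16. deliver 1→0:  nop
17. deliver 0→3:  <3:part t2 p>
18. deliver 3→0:  nop
19. propose(0,'y'):  <0:coor t3 p>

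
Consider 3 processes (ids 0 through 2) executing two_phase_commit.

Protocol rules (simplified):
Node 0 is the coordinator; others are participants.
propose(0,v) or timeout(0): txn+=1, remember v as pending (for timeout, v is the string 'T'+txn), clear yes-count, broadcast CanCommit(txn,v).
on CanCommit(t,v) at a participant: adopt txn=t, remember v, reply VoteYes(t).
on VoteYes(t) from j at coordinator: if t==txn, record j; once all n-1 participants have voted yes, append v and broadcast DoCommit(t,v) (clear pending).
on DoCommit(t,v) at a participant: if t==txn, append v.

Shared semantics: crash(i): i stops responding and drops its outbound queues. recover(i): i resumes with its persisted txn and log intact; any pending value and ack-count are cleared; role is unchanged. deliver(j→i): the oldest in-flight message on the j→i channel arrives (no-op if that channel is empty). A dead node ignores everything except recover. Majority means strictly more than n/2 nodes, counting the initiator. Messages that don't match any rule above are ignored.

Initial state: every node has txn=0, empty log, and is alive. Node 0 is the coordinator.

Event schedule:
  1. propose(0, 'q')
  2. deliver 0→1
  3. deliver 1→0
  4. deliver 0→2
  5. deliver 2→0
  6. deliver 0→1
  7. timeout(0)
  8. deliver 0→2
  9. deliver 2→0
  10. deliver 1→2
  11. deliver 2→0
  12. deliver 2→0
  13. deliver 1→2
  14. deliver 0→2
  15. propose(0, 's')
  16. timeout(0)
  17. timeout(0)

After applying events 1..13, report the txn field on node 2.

1. propose(0,'q'):  <0:coor t1 ->
2. deliver 0→1:  <1:part t1 ->
3. deliver 1→0:  nop
4. deliver 0→2:  <2:part t1 ->
5. deliver 2→0:  <0:coor t1 q>
6. deliver 0→1:  <1:part t1 q>
7. timeout(0):  <0:coor t2 q>
8. deliver 0→2:  <2:part t1 q>
9. deliver 2→0:  nop
10. deliver 1→2:  nop
11. deliver 2→0:  nop
12. deliver 2→0:  nop
13. deliver 1→2:  nop

1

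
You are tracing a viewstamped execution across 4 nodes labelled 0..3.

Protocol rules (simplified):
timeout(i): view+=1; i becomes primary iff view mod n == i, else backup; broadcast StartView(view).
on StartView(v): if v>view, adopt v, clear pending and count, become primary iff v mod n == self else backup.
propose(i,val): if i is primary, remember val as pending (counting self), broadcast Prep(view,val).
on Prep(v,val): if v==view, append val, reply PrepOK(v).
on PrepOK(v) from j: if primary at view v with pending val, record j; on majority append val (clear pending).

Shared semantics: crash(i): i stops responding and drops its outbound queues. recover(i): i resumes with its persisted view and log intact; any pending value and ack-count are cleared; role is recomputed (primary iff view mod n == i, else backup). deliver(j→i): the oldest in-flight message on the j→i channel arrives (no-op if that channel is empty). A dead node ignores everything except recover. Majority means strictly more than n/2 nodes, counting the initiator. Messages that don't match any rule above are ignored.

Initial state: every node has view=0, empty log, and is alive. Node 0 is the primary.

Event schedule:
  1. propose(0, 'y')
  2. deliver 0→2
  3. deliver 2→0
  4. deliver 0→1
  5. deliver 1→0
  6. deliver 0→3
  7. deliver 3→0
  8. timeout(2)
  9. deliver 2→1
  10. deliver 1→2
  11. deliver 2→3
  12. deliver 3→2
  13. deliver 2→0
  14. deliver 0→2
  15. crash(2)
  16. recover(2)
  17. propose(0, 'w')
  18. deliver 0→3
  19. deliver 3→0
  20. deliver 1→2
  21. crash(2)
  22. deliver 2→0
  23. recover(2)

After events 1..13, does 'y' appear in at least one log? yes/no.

[1] propose(0,'y') → ∅
[2] deliver 0→2 → N2(back v0 [y])
[3] deliver 2→0 → ∅
[4] deliver 0→1 → N1(back v0 [y])
[5] deliver 1→0 → N0(prim v0 [y])
[6] deliver 0→3 → N3(back v0 [y])
[7] deliver 3→0 → ∅
[8] timeout(2) → N2(back v1 [y])
[9] deliver 2→1 → N1(prim v1 [y])
[10] deliver 1→2 → ∅
[11] deliver 2→3 → N3(back v1 [y])
[12] deliver 3→2 → ∅
[13] deliver 2→0 → N0(back v1 [y])

yes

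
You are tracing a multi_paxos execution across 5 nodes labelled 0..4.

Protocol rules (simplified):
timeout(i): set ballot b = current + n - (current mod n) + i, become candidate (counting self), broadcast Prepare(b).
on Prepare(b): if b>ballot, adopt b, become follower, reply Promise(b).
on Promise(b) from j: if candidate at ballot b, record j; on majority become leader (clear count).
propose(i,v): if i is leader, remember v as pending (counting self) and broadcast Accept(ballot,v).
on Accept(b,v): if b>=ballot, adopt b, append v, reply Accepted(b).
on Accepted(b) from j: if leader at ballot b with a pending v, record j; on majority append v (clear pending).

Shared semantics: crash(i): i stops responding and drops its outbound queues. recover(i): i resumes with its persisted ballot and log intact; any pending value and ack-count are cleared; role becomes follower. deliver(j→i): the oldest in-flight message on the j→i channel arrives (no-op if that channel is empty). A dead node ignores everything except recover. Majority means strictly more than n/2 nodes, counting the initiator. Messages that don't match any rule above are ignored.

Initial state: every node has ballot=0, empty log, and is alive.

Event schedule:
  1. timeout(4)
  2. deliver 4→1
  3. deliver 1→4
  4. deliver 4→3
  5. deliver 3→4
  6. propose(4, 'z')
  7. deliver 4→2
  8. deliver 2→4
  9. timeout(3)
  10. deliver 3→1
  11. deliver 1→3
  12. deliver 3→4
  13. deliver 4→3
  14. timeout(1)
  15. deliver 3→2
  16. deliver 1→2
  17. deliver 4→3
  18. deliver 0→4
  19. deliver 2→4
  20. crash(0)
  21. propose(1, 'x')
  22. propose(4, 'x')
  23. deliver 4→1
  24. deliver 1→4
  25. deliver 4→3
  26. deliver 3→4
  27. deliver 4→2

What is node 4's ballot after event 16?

13

after 1 — timeout(4): n4:cand/b9/[-]
after 2 — deliver 4→1: n1:foll/b9/[-]
after 3 — deliver 1→4: ·
after 4 — deliver 4→3: n3:foll/b9/[-]
after 5 — deliver 3→4: n4:lead/b9/[-]
after 6 — propose(4,'z'): ·
after 7 — deliver 4→2: n2:foll/b9/[-]
after 8 — deliver 2→4: ·
after 9 — timeout(3): n3:cand/b13/[-]
after 10 — deliver 3→1: n1:foll/b13/[-]
after 11 — deliver 1→3: ·
after 12 — deliver 3→4: n4:foll/b13/[-]
after 13 — deliver 4→3: ·
after 14 — timeout(1): n1:cand/b16/[-]
after 15 — deliver 3→2: n2:foll/b13/[-]
after 16 — deliver 1→2: n2:foll/b16/[-]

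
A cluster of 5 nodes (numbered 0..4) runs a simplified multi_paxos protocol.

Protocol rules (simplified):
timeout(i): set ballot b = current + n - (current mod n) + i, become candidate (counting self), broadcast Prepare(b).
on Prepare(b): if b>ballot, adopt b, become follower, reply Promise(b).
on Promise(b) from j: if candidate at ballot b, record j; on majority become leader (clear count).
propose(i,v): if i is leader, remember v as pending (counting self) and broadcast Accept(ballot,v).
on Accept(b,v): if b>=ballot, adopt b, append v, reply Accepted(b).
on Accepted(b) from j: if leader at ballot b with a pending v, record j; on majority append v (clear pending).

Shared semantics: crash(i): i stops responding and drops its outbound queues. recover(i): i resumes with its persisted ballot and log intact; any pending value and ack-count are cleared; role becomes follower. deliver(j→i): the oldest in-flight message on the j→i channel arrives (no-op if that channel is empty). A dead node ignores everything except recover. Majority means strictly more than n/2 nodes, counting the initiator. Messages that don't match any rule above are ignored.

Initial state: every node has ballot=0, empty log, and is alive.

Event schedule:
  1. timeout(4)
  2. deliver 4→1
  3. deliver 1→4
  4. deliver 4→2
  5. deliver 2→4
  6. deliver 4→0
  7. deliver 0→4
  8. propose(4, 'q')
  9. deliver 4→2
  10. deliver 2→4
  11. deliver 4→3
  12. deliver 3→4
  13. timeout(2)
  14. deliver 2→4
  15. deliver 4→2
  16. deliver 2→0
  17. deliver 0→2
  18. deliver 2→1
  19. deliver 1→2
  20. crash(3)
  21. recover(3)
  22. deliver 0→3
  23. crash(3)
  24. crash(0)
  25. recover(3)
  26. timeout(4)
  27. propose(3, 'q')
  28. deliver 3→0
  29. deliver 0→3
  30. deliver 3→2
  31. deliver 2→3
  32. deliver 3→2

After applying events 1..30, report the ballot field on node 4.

[1] timeout(4) → N4(cand b9 [-])
[2] deliver 4→1 → N1(foll b9 [-])
[3] deliver 1→4 → ∅
[4] deliver 4→2 → N2(foll b9 [-])
[5] deliver 2→4 → N4(lead b9 [-])
[6] deliver 4→0 → N0(foll b9 [-])
[7] deliver 0→4 → ∅
[8] propose(4,'q') → ∅
[9] deliver 4→2 → N2(foll b9 [q])
[10] deliver 2→4 → ∅
[11] deliver 4→3 → N3(foll b9 [-])
[12] deliver 3→4 → ∅
[13] timeout(2) → N2(cand b12 [q])
[14] deliver 2→4 → N4(foll b12 [-])
[15] deliver 4→2 → ∅
[16] deliver 2→0 → N0(foll b12 [-])
[17] deliver 0→2 → N2(lead b12 [q])
[18] deliver 2→1 → N1(foll b12 [-])
[19] deliver 1→2 → ∅
[20] crash(3) → N3(✗foll b9 [-])
[21] recover(3) → N3(foll b9 [-])
[22] deliver 0→3 → ∅
[23] crash(3) → N3(✗foll b9 [-])
[24] crash(0) → N0(✗foll b12 [-])
[25] recover(3) → N3(foll b9 [-])
[26] timeout(4) → N4(cand b19 [-])
[27] propose(3,'q') → ∅
[28] deliver 3→0 → ∅
[29] deliver 0→3 → ∅
[30] deliver 3→2 → ∅

19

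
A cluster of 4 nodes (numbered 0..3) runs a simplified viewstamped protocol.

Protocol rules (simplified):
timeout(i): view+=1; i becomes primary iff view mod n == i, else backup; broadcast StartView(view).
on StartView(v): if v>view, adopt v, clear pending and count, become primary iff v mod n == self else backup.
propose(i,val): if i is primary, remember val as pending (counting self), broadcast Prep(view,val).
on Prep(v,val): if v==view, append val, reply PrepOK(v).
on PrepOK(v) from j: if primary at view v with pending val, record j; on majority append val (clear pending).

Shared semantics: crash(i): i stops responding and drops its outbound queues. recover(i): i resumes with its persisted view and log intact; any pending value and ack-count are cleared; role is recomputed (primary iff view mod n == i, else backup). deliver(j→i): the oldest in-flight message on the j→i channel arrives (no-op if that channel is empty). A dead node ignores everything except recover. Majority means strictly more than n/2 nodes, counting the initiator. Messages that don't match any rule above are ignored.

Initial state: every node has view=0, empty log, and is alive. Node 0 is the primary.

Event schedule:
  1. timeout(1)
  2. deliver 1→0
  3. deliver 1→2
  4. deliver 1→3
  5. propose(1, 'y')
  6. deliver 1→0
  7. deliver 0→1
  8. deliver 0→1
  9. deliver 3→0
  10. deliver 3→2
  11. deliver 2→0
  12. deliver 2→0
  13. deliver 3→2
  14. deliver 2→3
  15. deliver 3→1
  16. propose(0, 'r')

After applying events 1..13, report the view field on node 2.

1

1. timeout(1):  <1:prim v1 ->
2. deliver 1→0:  <0:back v1 ->
3. deliver 1→2:  <2:back v1 ->
4. deliver 1→3:  <3:back v1 ->
5. propose(1,'y'):  nop
6. deliver 1→0:  <0:back v1 y>
7. deliver 0→1:  nop
8. deliver 0→1:  nop
9. deliver 3→0:  nop
10. deliver 3→2:  nop
11. deliver 2→0:  nop
12. deliver 2→0:  nop
13. deliver 3→2:  nop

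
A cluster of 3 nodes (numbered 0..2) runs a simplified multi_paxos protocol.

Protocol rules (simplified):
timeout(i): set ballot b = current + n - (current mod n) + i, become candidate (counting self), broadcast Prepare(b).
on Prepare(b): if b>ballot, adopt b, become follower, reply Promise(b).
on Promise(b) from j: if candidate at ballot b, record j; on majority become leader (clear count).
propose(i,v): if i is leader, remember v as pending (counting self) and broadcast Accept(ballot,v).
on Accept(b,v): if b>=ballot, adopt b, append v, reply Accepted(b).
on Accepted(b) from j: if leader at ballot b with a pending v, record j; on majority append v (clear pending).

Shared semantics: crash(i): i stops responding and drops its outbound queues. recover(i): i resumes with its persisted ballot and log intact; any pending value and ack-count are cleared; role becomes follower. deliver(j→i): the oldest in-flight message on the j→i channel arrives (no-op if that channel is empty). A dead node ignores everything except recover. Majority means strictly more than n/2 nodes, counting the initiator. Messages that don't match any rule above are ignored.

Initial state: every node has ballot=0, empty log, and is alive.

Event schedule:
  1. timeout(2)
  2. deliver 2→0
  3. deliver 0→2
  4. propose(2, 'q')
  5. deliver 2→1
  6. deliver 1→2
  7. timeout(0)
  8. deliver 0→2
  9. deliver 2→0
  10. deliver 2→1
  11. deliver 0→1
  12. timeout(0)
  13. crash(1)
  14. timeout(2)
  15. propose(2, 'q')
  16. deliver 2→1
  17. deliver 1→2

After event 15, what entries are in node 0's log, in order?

1. timeout(2):  <2:cand b5 ->
2. deliver 2→0:  <0:foll b5 ->
3. deliver 0→2:  <2:lead b5 ->
4. propose(2,'q'):  nop
5. deliver 2→1:  <1:foll b5 ->
6. deliver 1→2:  nop
7. timeout(0):  <0:cand b6 ->
8. deliver 0→2:  <2:foll b6 ->
9. deliver 2→0:  nop
10. deliver 2→1:  <1:foll b5 q>
11. deliver 0→1:  <1:foll b6 q>
12. timeout(0):  <0:cand b9 ->
13. crash(1):  <1:✗foll b6 q>
14. timeout(2):  <2:cand b11 ->
15. propose(2,'q'):  nop

empty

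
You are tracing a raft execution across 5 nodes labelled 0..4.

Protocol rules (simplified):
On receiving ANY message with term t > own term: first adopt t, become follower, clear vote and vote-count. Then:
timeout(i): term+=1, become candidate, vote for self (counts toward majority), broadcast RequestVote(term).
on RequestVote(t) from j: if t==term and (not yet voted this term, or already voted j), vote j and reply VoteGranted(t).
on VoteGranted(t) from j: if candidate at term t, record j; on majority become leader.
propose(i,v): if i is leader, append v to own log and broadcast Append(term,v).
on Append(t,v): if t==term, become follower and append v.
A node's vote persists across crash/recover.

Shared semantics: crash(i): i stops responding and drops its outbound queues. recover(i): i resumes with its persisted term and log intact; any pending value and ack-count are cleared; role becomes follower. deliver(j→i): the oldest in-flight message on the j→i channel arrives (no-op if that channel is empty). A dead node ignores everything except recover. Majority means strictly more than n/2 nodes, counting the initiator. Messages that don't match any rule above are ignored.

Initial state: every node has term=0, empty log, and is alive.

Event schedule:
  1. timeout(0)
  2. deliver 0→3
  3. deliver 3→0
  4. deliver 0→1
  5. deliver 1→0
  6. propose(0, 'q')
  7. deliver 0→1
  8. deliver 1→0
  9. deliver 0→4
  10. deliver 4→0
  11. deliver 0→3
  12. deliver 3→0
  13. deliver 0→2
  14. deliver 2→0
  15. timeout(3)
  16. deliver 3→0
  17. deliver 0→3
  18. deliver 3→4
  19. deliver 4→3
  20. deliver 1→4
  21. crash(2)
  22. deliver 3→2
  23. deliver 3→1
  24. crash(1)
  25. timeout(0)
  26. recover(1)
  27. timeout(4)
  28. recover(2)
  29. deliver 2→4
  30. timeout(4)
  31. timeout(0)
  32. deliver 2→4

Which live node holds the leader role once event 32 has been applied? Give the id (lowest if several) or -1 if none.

3

step 1 timeout(0): 0={cand,t=1,log=-}
step 2 deliver 0→3: 3={foll,t=1,log=-}
step 3 deliver 3→0: —
step 4 deliver 0→1: 1={foll,t=1,log=-}
step 5 deliver 1→0: 0={lead,t=1,log=-}
step 6 propose(0,'q'): 0={lead,t=1,log=q}
step 7 deliver 0→1: 1={foll,t=1,log=q}
step 8 deliver 1→0: —
step 9 deliver 0→4: 4={foll,t=1,log=-}
step 10 deliver 4→0: —
step 11 deliver 0→3: 3={foll,t=1,log=q}
step 12 deliver 3→0: —
step 13 deliver 0→2: 2={foll,t=1,log=-}
step 14 deliver 2→0: —
step 15 timeout(3): 3={cand,t=2,log=q}
step 16 deliver 3→0: 0={foll,t=2,log=q}
step 17 deliver 0→3: —
step 18 deliver 3→4: 4={foll,t=2,log=-}
step 19 deliver 4→3: 3={lead,t=2,log=q}
step 20 deliver 1→4: —
step 21 crash(2): 2={✗foll,t=1,log=-}
step 22 deliver 3→2: —
step 23 deliver 3→1: 1={foll,t=2,log=q}
step 24 crash(1): 1={✗foll,t=2,log=q}
step 25 timeout(0): 0={cand,t=3,log=q}
step 26 recover(1): 1={foll,t=2,log=q}
step 27 timeout(4): 4={cand,t=3,log=-}
step 28 recover(2): 2={foll,t=1,log=-}
step 29 deliver 2→4: —
step 30 timeout(4): 4={cand,t=4,log=-}
step 31 timeout(0): 0={cand,t=4,log=q}
step 32 deliver 2→4: —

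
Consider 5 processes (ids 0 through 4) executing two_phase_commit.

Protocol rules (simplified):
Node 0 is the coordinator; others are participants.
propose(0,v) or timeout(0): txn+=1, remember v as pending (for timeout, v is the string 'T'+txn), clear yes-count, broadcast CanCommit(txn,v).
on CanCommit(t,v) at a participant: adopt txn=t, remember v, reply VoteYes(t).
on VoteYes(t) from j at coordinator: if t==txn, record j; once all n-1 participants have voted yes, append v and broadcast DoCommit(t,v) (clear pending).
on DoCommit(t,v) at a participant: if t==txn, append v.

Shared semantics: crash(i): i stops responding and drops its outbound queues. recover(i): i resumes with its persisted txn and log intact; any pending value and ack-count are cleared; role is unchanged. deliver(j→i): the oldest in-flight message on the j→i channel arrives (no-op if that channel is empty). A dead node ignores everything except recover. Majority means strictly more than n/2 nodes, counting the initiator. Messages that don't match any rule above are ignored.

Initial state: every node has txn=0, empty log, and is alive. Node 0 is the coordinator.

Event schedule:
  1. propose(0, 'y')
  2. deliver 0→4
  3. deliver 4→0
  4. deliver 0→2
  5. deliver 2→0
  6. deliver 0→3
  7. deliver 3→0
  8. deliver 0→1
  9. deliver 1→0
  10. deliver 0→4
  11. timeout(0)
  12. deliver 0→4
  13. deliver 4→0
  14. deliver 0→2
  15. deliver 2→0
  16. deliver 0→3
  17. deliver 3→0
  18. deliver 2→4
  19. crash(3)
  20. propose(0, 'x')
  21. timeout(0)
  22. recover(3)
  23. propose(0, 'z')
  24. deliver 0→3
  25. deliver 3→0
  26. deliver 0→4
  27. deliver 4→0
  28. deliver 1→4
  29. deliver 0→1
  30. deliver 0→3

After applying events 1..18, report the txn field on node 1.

after 1 — propose(0,'y'): n0:coor/t1/[-]
after 2 — deliver 0→4: n4:part/t1/[-]
after 3 — deliver 4→0: ·
after 4 — deliver 0→2: n2:part/t1/[-]
after 5 — deliver 2→0: ·
after 6 — deliver 0→3: n3:part/t1/[-]
after 7 — deliver 3→0: ·
after 8 — deliver 0→1: n1:part/t1/[-]
after 9 — deliver 1→0: n0:coor/t1/[y]
after 10 — deliver 0→4: n4:part/t1/[y]
after 11 — timeout(0): n0:coor/t2/[y]
after 12 — deliver 0→4: n4:part/t2/[y]
after 13 — deliver 4→0: ·
after 14 — deliver 0→2: n2:part/t1/[y]
after 15 — deliver 2→0: ·
after 16 — deliver 0→3: n3:part/t1/[y]
after 17 — deliver 3→0: ·
after 18 — deliver 2→4: ·

1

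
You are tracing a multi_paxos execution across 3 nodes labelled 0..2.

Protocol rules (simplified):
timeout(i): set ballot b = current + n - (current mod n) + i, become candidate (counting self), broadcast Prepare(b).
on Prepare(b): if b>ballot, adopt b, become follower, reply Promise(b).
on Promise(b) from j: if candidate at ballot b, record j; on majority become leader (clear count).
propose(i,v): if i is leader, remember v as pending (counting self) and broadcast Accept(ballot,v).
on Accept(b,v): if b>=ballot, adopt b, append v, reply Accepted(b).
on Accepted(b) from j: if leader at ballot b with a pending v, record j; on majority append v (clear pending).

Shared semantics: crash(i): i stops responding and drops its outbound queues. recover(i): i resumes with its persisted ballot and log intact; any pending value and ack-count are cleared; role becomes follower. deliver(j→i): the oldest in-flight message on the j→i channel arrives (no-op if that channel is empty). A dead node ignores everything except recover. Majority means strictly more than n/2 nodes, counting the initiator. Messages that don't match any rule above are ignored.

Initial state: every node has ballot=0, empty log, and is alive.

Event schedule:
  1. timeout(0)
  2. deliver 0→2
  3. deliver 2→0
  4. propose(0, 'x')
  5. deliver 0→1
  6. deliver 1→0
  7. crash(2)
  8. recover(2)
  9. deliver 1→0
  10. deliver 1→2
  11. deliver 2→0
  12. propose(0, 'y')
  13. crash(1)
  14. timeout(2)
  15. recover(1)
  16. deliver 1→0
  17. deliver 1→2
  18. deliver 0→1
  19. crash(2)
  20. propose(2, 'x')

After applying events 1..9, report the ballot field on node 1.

3

after 1 — timeout(0): n0:cand/b3/[-]
after 2 — deliver 0→2: n2:foll/b3/[-]
after 3 — deliver 2→0: n0:lead/b3/[-]
after 4 — propose(0,'x'): ·
after 5 — deliver 0→1: n1:foll/b3/[-]
after 6 — deliver 1→0: ·
after 7 — crash(2): n2:✗foll/b3/[-]
after 8 — recover(2): n2:foll/b3/[-]
after 9 — deliver 1→0: ·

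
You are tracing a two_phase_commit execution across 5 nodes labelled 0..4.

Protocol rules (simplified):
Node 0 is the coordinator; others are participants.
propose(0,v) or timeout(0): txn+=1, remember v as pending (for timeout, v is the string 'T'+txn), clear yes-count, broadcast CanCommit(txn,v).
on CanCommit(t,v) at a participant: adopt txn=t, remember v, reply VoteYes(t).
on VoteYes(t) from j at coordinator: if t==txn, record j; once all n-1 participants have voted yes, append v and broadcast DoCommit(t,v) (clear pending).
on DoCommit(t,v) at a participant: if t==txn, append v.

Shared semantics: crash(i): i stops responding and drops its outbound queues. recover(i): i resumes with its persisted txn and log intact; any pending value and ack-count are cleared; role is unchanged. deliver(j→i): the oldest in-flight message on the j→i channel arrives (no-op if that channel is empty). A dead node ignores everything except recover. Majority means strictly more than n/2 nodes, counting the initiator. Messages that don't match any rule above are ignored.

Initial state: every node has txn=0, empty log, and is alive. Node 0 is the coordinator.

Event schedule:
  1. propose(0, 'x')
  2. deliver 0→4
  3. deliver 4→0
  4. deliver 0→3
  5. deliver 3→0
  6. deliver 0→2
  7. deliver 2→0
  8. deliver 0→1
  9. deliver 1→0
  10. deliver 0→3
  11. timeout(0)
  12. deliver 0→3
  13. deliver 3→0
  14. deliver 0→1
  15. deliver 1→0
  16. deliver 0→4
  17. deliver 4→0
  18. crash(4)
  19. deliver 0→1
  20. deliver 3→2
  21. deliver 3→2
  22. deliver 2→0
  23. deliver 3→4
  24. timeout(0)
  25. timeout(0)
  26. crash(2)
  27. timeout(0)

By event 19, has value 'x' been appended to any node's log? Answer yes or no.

step 1 propose(0,'x'): 0={coor,t=1,log=-}
step 2 deliver 0→4: 4={part,t=1,log=-}
step 3 deliver 4→0: —
step 4 deliver 0→3: 3={part,t=1,log=-}
step 5 deliver 3→0: —
step 6 deliver 0→2: 2={part,t=1,log=-}
step 7 deliver 2→0: —
step 8 deliver 0→1: 1={part,t=1,log=-}
step 9 deliver 1→0: 0={coor,t=1,log=x}
step 10 deliver 0→3: 3={part,t=1,log=x}
step 11 timeout(0): 0={coor,t=2,log=x}
step 12 deliver 0→3: 3={part,t=2,log=x}
step 13 deliver 3→0: —
step 14 deliver 0→1: 1={part,t=1,log=x}
step 15 deliver 1→0: —
step 16 deliver 0→4: 4={part,t=1,log=x}
step 17 deliver 4→0: —
step 18 crash(4): 4={✗part,t=1,log=x}
step 19 deliver 0→1: 1={part,t=2,log=x}

yes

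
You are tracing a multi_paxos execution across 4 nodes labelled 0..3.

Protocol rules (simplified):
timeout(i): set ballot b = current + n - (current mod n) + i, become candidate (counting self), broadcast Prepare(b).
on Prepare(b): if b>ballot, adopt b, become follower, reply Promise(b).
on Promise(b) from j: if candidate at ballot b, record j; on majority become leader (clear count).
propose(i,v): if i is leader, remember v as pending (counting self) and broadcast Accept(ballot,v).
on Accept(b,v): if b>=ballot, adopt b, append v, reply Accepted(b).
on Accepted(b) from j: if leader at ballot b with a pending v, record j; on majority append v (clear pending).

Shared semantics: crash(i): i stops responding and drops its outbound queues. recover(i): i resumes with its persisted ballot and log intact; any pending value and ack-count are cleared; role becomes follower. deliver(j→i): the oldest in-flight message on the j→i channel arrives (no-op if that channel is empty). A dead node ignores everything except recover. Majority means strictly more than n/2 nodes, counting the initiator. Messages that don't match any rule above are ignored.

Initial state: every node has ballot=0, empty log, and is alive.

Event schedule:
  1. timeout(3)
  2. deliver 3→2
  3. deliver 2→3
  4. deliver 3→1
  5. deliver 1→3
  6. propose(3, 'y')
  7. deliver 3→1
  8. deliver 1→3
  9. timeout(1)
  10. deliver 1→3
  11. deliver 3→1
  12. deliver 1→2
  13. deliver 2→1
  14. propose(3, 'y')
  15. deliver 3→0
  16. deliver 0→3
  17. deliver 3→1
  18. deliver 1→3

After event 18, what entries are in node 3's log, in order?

e1 timeout(3): 3[cand,b=7,-]
e2 deliver 3→2: 2[foll,b=7,-]
e3 deliver 2→3: ·
e4 deliver 3→1: 1[foll,b=7,-]
e5 deliver 1→3: 3[lead,b=7,-]
e6 propose(3,'y'): ·
e7 deliver 3→1: 1[foll,b=7,y]
e8 deliver 1→3: ·
e9 timeout(1): 1[cand,b=9,y]
e10 deliver 1→3: 3[foll,b=9,-]
e11 deliver 3→1: ·
e12 deliver 1→2: 2[foll,b=9,-]
e13 deliver 2→1: 1[lead,b=9,y]
e14 propose(3,'y'): ·
e15 deliver 3→0: 0[foll,b=7,-]
e16 deliver 0→3: ·
e17 deliver 3→1: ·
e18 deliver 1→3: ·

empty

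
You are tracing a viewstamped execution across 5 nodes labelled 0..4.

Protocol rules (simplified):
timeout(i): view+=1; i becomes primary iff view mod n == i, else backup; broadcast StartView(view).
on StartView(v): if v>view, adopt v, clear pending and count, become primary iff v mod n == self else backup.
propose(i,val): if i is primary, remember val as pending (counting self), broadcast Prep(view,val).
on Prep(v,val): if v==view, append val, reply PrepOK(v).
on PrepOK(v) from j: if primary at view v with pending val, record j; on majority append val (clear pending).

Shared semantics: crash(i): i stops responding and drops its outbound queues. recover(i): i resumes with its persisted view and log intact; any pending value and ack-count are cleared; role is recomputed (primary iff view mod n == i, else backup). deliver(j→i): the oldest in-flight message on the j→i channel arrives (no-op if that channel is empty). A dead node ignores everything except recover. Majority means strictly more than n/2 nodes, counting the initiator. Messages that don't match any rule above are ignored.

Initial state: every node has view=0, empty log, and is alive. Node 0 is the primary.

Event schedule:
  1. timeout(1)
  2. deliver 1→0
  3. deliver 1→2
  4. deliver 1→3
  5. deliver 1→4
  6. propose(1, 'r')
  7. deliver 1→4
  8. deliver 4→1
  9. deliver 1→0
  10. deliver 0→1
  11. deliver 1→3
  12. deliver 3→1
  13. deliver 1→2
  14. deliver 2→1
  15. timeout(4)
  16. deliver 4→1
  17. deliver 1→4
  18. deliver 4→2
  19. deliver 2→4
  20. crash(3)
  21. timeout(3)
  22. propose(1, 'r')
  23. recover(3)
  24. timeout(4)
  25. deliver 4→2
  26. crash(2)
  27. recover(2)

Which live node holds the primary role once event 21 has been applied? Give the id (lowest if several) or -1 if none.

2

step 1 timeout(1): 1={prim,v=1,log=-}
step 2 deliver 1→0: 0={back,v=1,log=-}
step 3 deliver 1→2: 2={back,v=1,log=-}
step 4 deliver 1→3: 3={back,v=1,log=-}
step 5 deliver 1→4: 4={back,v=1,log=-}
step 6 propose(1,'r'): —
step 7 deliver 1→4: 4={back,v=1,log=r}
step 8 deliver 4→1: —
step 9 deliver 1→0: 0={back,v=1,log=r}
step 10 deliver 0→1: 1={prim,v=1,log=r}
step 11 deliver 1→3: 3={back,v=1,log=r}
step 12 deliver 3→1: —
step 13 deliver 1→2: 2={back,v=1,log=r}
step 14 deliver 2→1: —
step 15 timeout(4): 4={back,v=2,log=r}
step 16 deliver 4→1: 1={back,v=2,log=r}
step 17 deliver 1→4: —
step 18 deliver 4→2: 2={prim,v=2,log=r}
step 19 deliver 2→4: —
step 20 crash(3): 3={✗back,v=1,log=r}
step 21 timeout(3): —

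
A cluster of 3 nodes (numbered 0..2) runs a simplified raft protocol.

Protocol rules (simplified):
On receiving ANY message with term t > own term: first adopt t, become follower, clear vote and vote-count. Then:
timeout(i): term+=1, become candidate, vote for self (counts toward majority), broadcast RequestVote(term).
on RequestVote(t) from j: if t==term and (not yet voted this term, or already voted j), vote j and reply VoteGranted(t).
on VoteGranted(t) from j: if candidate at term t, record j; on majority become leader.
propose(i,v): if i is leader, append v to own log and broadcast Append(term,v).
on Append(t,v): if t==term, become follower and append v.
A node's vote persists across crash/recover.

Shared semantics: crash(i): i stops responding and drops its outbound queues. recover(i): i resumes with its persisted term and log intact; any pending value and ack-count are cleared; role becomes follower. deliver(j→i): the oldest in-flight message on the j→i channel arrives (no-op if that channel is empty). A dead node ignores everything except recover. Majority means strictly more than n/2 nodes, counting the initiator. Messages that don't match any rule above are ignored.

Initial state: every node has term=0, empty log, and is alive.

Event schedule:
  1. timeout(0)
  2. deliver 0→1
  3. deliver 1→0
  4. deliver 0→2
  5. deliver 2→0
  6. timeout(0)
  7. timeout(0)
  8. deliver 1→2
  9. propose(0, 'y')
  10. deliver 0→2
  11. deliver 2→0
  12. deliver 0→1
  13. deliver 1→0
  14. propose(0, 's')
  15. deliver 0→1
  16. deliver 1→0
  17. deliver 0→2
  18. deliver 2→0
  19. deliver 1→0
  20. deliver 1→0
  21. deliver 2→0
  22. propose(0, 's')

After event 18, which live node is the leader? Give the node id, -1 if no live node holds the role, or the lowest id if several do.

0

step 1 timeout(0): 0={cand,t=1,log=-}
step 2 deliver 0→1: 1={foll,t=1,log=-}
step 3 deliver 1→0: 0={lead,t=1,log=-}
step 4 deliver 0→2: 2={foll,t=1,log=-}
step 5 deliver 2→0: —
step 6 timeout(0): 0={cand,t=2,log=-}
step 7 timeout(0): 0={cand,t=3,log=-}
step 8 deliver 1→2: —
step 9 propose(0,'y'): —
step 10 deliver 0→2: 2={foll,t=2,log=-}
step 11 deliver 2→0: —
step 12 deliver 0→1: 1={foll,t=2,log=-}
step 13 deliver 1→0: —
step 14 propose(0,'s'): —
step 15 deliver 0→1: 1={foll,t=3,log=-}
step 16 deliver 1→0: 0={lead,t=3,log=-}
step 17 deliver 0→2: 2={foll,t=3,log=-}
step 18 deliver 2→0: —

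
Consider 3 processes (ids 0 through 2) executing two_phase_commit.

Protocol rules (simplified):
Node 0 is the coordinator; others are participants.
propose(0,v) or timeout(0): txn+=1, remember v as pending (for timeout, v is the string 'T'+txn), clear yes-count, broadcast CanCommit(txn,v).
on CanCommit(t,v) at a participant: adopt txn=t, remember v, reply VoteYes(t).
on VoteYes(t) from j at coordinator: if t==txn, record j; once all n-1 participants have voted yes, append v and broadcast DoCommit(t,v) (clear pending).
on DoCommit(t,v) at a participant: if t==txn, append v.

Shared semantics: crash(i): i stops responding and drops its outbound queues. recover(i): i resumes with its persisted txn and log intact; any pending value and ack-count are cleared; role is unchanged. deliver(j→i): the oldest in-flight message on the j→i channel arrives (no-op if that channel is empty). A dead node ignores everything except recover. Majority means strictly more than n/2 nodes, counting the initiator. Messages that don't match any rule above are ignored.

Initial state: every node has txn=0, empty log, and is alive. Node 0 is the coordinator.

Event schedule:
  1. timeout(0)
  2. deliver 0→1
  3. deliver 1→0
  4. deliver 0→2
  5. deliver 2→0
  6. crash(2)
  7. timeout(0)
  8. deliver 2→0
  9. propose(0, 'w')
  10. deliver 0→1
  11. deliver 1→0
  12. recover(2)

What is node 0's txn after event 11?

3

step 1 timeout(0): 0={coor,t=1,log=-}
step 2 deliver 0→1: 1={part,t=1,log=-}
step 3 deliver 1→0: —
step 4 deliver 0→2: 2={part,t=1,log=-}
step 5 deliver 2→0: 0={coor,t=1,log=T1}
step 6 crash(2): 2={✗part,t=1,log=-}
step 7 timeout(0): 0={coor,t=2,log=T1}
step 8 deliver 2→0: —
step 9 propose(0,'w'): 0={coor,t=3,log=T1}
step 10 deliver 0→1: 1={part,t=1,log=T1}
step 11 deliver 1→0: —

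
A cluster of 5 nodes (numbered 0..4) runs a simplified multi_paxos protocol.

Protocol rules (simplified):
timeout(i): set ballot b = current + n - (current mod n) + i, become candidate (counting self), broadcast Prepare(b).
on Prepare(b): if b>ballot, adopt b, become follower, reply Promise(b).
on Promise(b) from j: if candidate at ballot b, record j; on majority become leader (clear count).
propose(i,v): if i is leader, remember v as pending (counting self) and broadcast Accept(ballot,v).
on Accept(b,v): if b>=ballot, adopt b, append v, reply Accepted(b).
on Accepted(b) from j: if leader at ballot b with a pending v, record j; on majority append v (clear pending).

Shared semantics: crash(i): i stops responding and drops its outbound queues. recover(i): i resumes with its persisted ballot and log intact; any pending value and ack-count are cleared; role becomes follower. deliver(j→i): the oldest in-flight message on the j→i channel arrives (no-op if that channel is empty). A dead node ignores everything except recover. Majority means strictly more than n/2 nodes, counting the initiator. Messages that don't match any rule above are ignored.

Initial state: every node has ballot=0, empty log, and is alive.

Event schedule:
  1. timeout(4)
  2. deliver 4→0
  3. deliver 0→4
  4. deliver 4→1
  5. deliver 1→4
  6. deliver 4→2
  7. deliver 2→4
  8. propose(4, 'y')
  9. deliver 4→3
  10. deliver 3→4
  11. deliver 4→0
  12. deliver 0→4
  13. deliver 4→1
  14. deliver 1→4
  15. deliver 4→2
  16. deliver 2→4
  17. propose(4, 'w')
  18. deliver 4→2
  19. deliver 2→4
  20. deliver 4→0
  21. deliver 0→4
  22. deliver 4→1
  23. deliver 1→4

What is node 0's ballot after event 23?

9

e1 timeout(4): 4[cand,b=9,-]
e2 deliver 4→0: 0[foll,b=9,-]
e3 deliver 0→4: ·
e4 deliver 4→1: 1[foll,b=9,-]
e5 deliver 1→4: 4[lead,b=9,-]
e6 deliver 4→2: 2[foll,b=9,-]
e7 deliver 2→4: ·
e8 propose(4,'y'): ·
e9 deliver 4→3: 3[foll,b=9,-]
e10 deliver 3→4: ·
e11 deliver 4→0: 0[foll,b=9,y]
e12 deliver 0→4: ·
e13 deliver 4→1: 1[foll,b=9,y]
e14 deliver 1→4: 4[lead,b=9,y]
e15 deliver 4→2: 2[foll,b=9,y]
e16 deliver 2→4: ·
e17 propose(4,'w'): ·
e18 deliver 4→2: 2[foll,b=9,y,w]
e19 deliver 2→4: ·
e20 deliver 4→0: 0[foll,b=9,y,w]
e21 deliver 0→4: 4[lead,b=9,y,w]
e22 deliver 4→1: 1[foll,b=9,y,w]
e23 deliver 1→4: ·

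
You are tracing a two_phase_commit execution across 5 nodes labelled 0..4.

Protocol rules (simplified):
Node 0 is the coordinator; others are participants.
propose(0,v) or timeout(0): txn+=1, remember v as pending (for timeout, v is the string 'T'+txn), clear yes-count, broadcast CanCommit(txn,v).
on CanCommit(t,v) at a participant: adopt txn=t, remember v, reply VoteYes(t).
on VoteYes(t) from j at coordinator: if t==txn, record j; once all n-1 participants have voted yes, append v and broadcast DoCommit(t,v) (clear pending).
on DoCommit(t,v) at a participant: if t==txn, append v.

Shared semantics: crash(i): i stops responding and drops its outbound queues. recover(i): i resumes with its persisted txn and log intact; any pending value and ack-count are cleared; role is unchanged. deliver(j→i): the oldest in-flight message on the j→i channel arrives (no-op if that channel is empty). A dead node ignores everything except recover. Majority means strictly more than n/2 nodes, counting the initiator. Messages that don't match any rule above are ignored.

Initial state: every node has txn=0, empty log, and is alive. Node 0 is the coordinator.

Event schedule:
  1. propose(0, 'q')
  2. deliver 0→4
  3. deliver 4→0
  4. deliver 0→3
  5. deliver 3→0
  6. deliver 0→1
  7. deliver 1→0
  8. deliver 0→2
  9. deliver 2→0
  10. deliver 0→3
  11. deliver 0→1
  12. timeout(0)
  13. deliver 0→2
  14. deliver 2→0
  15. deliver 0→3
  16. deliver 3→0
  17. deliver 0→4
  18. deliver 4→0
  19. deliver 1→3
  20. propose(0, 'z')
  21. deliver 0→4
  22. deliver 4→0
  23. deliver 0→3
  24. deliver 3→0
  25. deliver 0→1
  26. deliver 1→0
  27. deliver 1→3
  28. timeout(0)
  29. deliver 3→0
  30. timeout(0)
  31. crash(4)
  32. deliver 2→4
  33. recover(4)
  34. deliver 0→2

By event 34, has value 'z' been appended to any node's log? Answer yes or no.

after 1 — propose(0,'q'): n0:coor/t1/[-]
after 2 — deliver 0→4: n4:part/t1/[-]
after 3 — deliver 4→0: ·
after 4 — deliver 0→3: n3:part/t1/[-]
after 5 — deliver 3→0: ·
after 6 — deliver 0→1: n1:part/t1/[-]
after 7 — deliver 1→0: ·
after 8 — deliver 0→2: n2:part/t1/[-]
after 9 — deliver 2→0: n0:coor/t1/[q]
after 10 — deliver 0→3: n3:part/t1/[q]
after 11 — deliver 0→1: n1:part/t1/[q]
after 12 — timeout(0): n0:coor/t2/[q]
after 13 — deliver 0→2: n2:part/t1/[q]
after 14 — deliver 2→0: ·
after 15 — deliver 0→3: n3:part/t2/[q]
after 16 — deliver 3→0: ·
after 17 — deliver 0→4: n4:part/t1/[q]
after 18 — deliver 4→0: ·
after 19 — deliver 1→3: ·
after 20 — propose(0,'z'): n0:coor/t3/[q]
after 21 — deliver 0→4: n4:part/t2/[q]
after 22 — deliver 4→0: ·
after 23 — deliver 0→3: n3:part/t3/[q]
after 24 — deliver 3→0: ·
after 25 — deliver 0→1: n1:part/t2/[q]
after 26 — deliver 1→0: ·
after 27 — deliver 1→3: ·
after 28 — timeout(0): n0:coor/t4/[q]
after 29 — deliver 3→0: ·
after 30 — timeout(0): n0:coor/t5/[q]
after 31 — crash(4): n4:✗part/t2/[q]
after 32 — deliver 2→4: ·
after 33 — recover(4): n4:part/t2/[q]
after 34 — deliver 0→2: n2:part/t2/[q]

no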